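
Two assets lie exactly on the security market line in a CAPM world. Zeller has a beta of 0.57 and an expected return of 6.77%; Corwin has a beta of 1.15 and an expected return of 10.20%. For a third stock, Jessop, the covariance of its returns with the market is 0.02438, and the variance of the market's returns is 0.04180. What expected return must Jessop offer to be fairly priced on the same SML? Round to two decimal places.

MRP = (10.20% − 6.77%) / (1.15 − 0.57) = 5.9138%
R_f = 6.77% − 0.57 × 5.9138% = 3.3991%
β_Jessop = Cov / Var(R_m) = 0.02438 / 0.04180 = 0.5833
E(R_Jessop) = R_f + β × MRP = 3.3991% + 0.5833 × 5.9138% = 6.85%

6.85%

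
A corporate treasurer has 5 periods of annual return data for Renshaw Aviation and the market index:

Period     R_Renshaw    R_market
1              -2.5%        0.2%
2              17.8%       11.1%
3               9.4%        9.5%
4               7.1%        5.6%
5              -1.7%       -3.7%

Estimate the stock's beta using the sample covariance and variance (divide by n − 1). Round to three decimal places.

Mean R_i = (-2.5 + 17.8 + 9.4 + 7.1 − 1.7) / 5 = 6.0200%
Mean R_m = (0.2 + 11.1 + 9.5 + 5.6 − 3.7) / 5 = 4.5400%
Σ(R_i − R̄_i)(R_m − R̄_m) = 195.7760  ⇒  Cov = 195.7760 / 4 = 48.9440
Σ(R_m − R̄_m)² = 155.4920  ⇒  Var(R_m) = 155.4920 / 4 = 38.8730
β = Cov / Var(R_m) = 48.9440 / 38.8730 = 1.2591

1.259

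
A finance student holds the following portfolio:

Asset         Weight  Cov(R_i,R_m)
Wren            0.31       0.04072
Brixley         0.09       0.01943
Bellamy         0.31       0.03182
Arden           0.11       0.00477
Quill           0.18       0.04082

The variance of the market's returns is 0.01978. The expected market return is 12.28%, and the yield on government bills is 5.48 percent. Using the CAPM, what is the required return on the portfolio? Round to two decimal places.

16.52%

β_Wren = 0.04072 / 0.01978 = 2.0586
β_Brixley = 0.01943 / 0.01978 = 0.9823
β_Bellamy = 0.03182 / 0.01978 = 1.6087
β_Arden = 0.00477 / 0.01978 = 0.2412
β_Quill = 0.04082 / 0.01978 = 2.0637
β_P = Σ w_i β_i = 0.31×2.0586 + 0.09×0.9823 + 0.31×1.6087 + 0.11×0.2412 + 0.18×2.0637 = 1.6233
MRP = 12.28% − 5.48% = 6.80%
E(R_P) = R_f + β_P × MRP = 5.48% + 1.6233 × 6.80% = 16.52%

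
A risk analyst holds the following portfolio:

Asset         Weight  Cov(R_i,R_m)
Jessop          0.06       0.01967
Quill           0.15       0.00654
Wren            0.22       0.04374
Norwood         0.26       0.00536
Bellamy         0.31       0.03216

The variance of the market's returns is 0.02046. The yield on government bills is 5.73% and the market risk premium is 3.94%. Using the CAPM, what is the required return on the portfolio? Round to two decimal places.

10.19%

β_Jessop = 0.01967 / 0.02046 = 0.9614
β_Quill = 0.00654 / 0.02046 = 0.3196
β_Wren = 0.04374 / 0.02046 = 2.1378
β_Norwood = 0.00536 / 0.02046 = 0.2620
β_Bellamy = 0.03216 / 0.02046 = 1.5718
β_P = Σ w_i β_i = 0.06×0.9614 + 0.15×0.3196 + 0.22×2.1378 + 0.26×0.2620 + 0.31×1.5718 = 1.1313
E(R_P) = R_f + β_P × MRP = 5.73% + 1.1313 × 3.94% = 10.19%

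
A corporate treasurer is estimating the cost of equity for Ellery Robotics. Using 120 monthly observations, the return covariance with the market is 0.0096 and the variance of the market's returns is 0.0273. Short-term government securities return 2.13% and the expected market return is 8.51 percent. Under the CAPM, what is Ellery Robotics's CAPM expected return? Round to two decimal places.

4.37%

β = Cov(R_i, R_m) / Var(R_m) = 0.0096 / 0.0273 = 0.3516
MRP = 8.51% − 2.13% = 6.38%
E(R) = R_f + β × MRP = 2.13% + 0.3516 × 6.38% = 4.37%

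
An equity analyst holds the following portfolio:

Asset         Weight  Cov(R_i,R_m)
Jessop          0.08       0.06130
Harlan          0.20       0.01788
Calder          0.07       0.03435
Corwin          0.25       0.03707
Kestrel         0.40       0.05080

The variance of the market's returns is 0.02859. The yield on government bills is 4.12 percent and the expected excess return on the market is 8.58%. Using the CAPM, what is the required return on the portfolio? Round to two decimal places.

β_Jessop = 0.06130 / 0.02859 = 2.1441
β_Harlan = 0.01788 / 0.02859 = 0.6254
β_Calder = 0.03435 / 0.02859 = 1.2015
β_Corwin = 0.03707 / 0.02859 = 1.2966
β_Kestrel = 0.05080 / 0.02859 = 1.7768
β_P = Σ w_i β_i = 0.08×2.1441 + 0.20×0.6254 + 0.07×1.2015 + 0.25×1.2966 + 0.40×1.7768 = 1.4156
E(R_P) = R_f + β_P × MRP = 4.12% + 1.4156 × 8.58% = 16.27%

16.27%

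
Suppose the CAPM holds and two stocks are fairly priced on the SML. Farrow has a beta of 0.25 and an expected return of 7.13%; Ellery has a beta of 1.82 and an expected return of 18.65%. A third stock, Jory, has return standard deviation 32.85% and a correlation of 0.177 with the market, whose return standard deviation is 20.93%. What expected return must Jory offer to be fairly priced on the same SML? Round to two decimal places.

MRP = (18.65% − 7.13%) / (1.82 − 0.25) = 7.3376%
R_f = 7.13% − 0.25 × 7.3376% = 5.2956%
β_Jory = ρ·σ_i/σ_m = 0.177 × 32.85 / 20.93 = 0.2778
E(R_Jory) = R_f + β × MRP = 5.2956% + 0.2778 × 7.3376% = 7.33%

7.33%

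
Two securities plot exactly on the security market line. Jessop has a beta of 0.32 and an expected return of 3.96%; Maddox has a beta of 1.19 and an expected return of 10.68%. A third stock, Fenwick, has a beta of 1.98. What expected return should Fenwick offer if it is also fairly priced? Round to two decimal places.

16.78%

MRP (SML slope) = (10.68% − 3.96%) / (1.19 − 0.32) = 6.72% / 0.87 = 7.7241%
R_f (intercept) = 3.96% − 0.32 × 7.7241% = 1.4883%
E(R_Fenwick) = R_f + β × MRP = 1.4883% + 1.98 × 7.7241% = 16.78%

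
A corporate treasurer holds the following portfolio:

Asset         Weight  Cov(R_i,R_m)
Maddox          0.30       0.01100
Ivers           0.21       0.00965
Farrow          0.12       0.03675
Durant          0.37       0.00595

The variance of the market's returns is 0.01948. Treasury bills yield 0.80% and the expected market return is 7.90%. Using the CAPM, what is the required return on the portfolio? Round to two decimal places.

β_Maddox = 0.01100 / 0.01948 = 0.5647
β_Ivers = 0.00965 / 0.01948 = 0.4954
β_Farrow = 0.03675 / 0.01948 = 1.8866
β_Durant = 0.00595 / 0.01948 = 0.3054
β_P = Σ w_i β_i = 0.30×0.5647 + 0.21×0.4954 + 0.12×1.8866 + 0.37×0.3054 = 0.6128
MRP = 7.90% − 0.80% = 7.10%
E(R_P) = R_f + β_P × MRP = 0.80% + 0.6128 × 7.10% = 5.15%

5.15%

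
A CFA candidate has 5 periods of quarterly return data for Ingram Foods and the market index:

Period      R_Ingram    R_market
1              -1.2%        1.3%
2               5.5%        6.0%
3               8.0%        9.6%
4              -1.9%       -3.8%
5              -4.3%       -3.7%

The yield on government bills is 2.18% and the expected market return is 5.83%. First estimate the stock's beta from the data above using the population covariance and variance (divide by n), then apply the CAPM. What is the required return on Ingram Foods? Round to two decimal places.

Mean R_i = (-1.2 + 5.5 + 8.0 − 1.9 − 4.3) / 5 = 1.2200%
Mean R_m = (1.3 + 6.0 + 9.6 − 3.8 − 3.7) / 5 = 1.8800%
Σ(R_i − R̄_i)(R_m − R̄_m) = 119.9020  ⇒  Cov = 119.9020 / 5 = 23.9804
Σ(R_m − R̄_m)² = 140.3080  ⇒  Var(R_m) = 140.3080 / 5 = 28.0616
β = Cov / Var(R_m) = 23.9804 / 28.0616 = 0.8546
MRP = 5.83% − 2.18% = 3.65%
E(R) = R_f + β × MRP = 2.18% + 0.8546 × 3.65% = 5.30%

5.30%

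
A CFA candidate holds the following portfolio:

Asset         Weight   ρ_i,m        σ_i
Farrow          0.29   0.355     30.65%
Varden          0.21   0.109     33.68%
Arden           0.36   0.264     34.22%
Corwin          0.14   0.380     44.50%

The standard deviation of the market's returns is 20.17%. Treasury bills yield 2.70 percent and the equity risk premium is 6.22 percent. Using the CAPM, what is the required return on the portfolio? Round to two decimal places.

β_Farrow = 0.355 × 30.65% / 20.17% = 0.5395
β_Varden = 0.109 × 33.68% / 20.17% = 0.1820
β_Arden = 0.264 × 34.22% / 20.17% = 0.4479
β_Corwin = 0.380 × 44.50% / 20.17% = 0.8384
β_P = Σ w_i β_i = 0.29×0.5395 + 0.21×0.1820 + 0.36×0.4479 + 0.14×0.8384 = 0.4733
E(R_P) = R_f + β_P × MRP = 2.70% + 0.4733 × 6.22% = 5.64%

5.64%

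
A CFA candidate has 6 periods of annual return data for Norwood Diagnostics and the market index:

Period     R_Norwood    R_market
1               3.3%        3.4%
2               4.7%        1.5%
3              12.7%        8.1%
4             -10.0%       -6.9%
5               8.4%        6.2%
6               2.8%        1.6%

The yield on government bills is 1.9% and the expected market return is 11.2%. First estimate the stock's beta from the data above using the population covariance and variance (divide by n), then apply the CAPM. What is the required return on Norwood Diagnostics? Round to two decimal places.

Mean R_i = (3.3 + 4.7 + 12.7 − 10.0 + 8.4 + 2.8) / 6 = 3.6500%
Mean R_m = (3.4 + 1.5 + 8.1 − 6.9 + 6.2 + 1.6) / 6 = 2.3167%
Σ(R_i − R̄_i)(R_m − R̄_m) = 195.9650  ⇒  Cov = 195.9650 / 6 = 32.6608
Σ(R_m − R̄_m)² = 135.8283  ⇒  Var(R_m) = 135.8283 / 6 = 22.6381
β = Cov / Var(R_m) = 32.6608 / 22.6381 = 1.4427
MRP = 11.2% − 1.9% = 9.30%
E(R) = R_f + β × MRP = 1.9% + 1.4427 × 9.3% = 15.32%

15.32%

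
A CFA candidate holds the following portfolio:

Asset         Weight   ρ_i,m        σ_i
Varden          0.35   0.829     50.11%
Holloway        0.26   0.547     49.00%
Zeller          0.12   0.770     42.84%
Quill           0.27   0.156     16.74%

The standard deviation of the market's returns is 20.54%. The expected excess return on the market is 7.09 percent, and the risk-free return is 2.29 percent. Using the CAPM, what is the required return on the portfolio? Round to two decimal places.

11.32%

β_Varden = 0.829 × 50.11% / 20.54% = 2.0225
β_Holloway = 0.547 × 49.00% / 20.54% = 1.3049
β_Zeller = 0.770 × 42.84% / 20.54% = 1.6060
β_Quill = 0.156 × 16.74% / 20.54% = 0.1271
β_P = Σ w_i β_i = 0.35×2.0225 + 0.26×1.3049 + 0.12×1.6060 + 0.27×0.1271 = 1.2742
E(R_P) = R_f + β_P × MRP = 2.29% + 1.2742 × 7.09% = 11.32%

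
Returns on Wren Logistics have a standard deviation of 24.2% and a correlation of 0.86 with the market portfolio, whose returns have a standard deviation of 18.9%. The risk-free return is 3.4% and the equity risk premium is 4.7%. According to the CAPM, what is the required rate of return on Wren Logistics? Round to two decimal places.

β = ρ × σ_i / σ_m = 0.86 × 24.2% / 18.9% = 1.1012
E(R) = 3.4% + 1.1012 × 4.7% = 8.58%

8.58%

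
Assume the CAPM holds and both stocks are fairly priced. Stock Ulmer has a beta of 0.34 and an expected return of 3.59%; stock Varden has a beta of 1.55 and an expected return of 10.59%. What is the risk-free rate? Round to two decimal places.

Both satisfy E(R) = R_f + β·MRP, so the slope of the SML is
MRP = (10.59% − 3.59%) / (1.55 − 0.34) = 7.00% / 1.21 = 5.7851%
R_f = E(R_Ulmer) − β_Ulmer·MRP = 3.59% − 0.34 × 5.7851% = 1.6231%

1.62%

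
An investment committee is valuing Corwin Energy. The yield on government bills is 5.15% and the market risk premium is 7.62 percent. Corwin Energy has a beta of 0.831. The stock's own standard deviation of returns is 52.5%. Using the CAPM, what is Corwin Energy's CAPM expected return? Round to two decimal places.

E(R) = R_f + β × MRP = 5.15% + 0.831 × 7.62% = 11.48%

11.48%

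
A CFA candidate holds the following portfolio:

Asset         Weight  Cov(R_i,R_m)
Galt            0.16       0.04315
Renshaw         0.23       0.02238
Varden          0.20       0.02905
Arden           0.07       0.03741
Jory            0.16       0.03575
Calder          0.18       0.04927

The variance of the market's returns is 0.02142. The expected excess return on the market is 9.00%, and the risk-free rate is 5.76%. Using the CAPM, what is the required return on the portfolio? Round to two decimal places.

20.49%

β_Galt = 0.04315 / 0.02142 = 2.0145
β_Renshaw = 0.02238 / 0.02142 = 1.0448
β_Varden = 0.02905 / 0.02142 = 1.3562
β_Arden = 0.03741 / 0.02142 = 1.7465
β_Jory = 0.03575 / 0.02142 = 1.6690
β_Calder = 0.04927 / 0.02142 = 2.3002
β_P = Σ w_i β_i = 0.16×2.0145 + 0.23×1.0448 + 0.20×1.3562 + 0.07×1.7465 + 0.16×1.6690 + 0.18×2.3002 = 1.6372
E(R_P) = R_f + β_P × MRP = 5.76% + 1.6372 × 9.00% = 20.49%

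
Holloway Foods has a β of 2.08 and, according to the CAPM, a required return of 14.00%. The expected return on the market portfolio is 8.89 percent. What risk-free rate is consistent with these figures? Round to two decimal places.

E(R) = R_f + β(E(R_m) − R_f) = R_f(1 − β) + β·E(R_m)
14.00% = R_f × (1 − 2.08) + 2.08 × 8.89%
14.00% = R_f × -1.08 + 18.4912%
R_f = (14.00% − 18.4912%) / -1.08 = 4.16%

4.16%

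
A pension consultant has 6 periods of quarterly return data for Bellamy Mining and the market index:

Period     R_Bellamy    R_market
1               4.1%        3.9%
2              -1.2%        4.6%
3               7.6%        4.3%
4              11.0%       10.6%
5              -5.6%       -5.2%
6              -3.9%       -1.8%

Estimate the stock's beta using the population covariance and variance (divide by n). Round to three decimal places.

1.068

Mean R_i = (4.1 − 1.2 + 7.6 + 11.0 − 5.6 − 3.9) / 6 = 2.0000%
Mean R_m = (3.9 + 4.6 + 4.3 + 10.6 − 5.2 − 1.8) / 6 = 2.7333%
Σ(R_i − R̄_i)(R_m − R̄_m) = 163.0900  ⇒  Cov = 163.0900 / 6 = 27.1817
Σ(R_m − R̄_m)² = 152.6733  ⇒  Var(R_m) = 152.6733 / 6 = 25.4456
β = Cov / Var(R_m) = 27.1817 / 25.4456 = 1.0682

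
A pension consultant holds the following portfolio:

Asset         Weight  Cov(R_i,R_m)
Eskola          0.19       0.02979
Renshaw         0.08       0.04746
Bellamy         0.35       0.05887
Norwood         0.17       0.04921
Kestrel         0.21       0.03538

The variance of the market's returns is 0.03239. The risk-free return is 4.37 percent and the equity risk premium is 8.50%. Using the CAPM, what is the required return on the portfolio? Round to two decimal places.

β_Eskola = 0.02979 / 0.03239 = 0.9197
β_Renshaw = 0.04746 / 0.03239 = 1.4653
β_Bellamy = 0.05887 / 0.03239 = 1.8175
β_Norwood = 0.04921 / 0.03239 = 1.5193
β_Kestrel = 0.03538 / 0.03239 = 1.0923
β_P = Σ w_i β_i = 0.19×0.9197 + 0.08×1.4653 + 0.35×1.8175 + 0.17×1.5193 + 0.21×1.0923 = 1.4158
E(R_P) = R_f + β_P × MRP = 4.37% + 1.4158 × 8.50% = 16.40%

16.40%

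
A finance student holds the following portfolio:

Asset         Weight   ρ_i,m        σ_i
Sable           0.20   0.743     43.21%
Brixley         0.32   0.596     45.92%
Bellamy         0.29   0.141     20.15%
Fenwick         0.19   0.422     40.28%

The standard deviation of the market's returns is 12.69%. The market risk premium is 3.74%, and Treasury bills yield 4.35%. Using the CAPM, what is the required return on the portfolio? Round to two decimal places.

β_Sable = 0.743 × 43.21% / 12.69% = 2.5299
β_Brixley = 0.596 × 45.92% / 12.69% = 2.1567
β_Bellamy = 0.141 × 20.15% / 12.69% = 0.2239
β_Fenwick = 0.422 × 40.28% / 12.69% = 1.3395
β_P = Σ w_i β_i = 0.20×2.5299 + 0.32×2.1567 + 0.29×0.2239 + 0.19×1.3395 = 1.5156
E(R_P) = R_f + β_P × MRP = 4.35% + 1.5156 × 3.74% = 10.02%

10.02%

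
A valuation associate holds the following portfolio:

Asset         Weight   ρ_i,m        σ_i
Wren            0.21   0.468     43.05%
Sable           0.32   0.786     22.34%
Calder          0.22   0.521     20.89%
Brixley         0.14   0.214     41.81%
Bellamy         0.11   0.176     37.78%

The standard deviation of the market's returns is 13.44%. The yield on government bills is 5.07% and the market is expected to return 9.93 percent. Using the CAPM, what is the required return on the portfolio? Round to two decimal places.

β_Wren = 0.468 × 43.05% / 13.44% = 1.4991
β_Sable = 0.786 × 22.34% / 13.44% = 1.3065
β_Calder = 0.521 × 20.89% / 13.44% = 0.8098
β_Brixley = 0.214 × 41.81% / 13.44% = 0.6657
β_Bellamy = 0.176 × 37.78% / 13.44% = 0.4947
β_P = Σ w_i β_i = 0.21×1.4991 + 0.32×1.3065 + 0.22×0.8098 + 0.14×0.6657 + 0.11×0.4947 = 1.0587
MRP = 9.93% − 5.07% = 4.86%
E(R_P) = R_f + β_P × MRP = 5.07% + 1.0587 × 4.86% = 10.22%

10.22%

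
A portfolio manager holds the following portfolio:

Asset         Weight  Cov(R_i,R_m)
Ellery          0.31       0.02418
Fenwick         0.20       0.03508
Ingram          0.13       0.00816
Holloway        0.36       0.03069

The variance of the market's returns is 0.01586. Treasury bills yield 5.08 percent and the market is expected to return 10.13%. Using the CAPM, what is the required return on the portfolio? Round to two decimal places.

13.56%

β_Ellery = 0.02418 / 0.01586 = 1.5246
β_Fenwick = 0.03508 / 0.01586 = 2.2119
β_Ingram = 0.00816 / 0.01586 = 0.5145
β_Holloway = 0.03069 / 0.01586 = 1.9351
β_P = Σ w_i β_i = 0.31×1.5246 + 0.20×2.2119 + 0.13×0.5145 + 0.36×1.9351 = 1.6785
MRP = 10.13% − 5.08% = 5.05%
E(R_P) = R_f + β_P × MRP = 5.08% + 1.6785 × 5.05% = 13.56%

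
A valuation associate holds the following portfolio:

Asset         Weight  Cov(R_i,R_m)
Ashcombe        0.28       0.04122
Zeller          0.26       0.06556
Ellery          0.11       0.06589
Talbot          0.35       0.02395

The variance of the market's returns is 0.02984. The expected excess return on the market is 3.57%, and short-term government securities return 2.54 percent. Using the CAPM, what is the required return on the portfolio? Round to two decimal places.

7.83%

β_Ashcombe = 0.04122 / 0.02984 = 1.3814
β_Zeller = 0.06556 / 0.02984 = 2.1971
β_Ellery = 0.06589 / 0.02984 = 2.2081
β_Talbot = 0.02395 / 0.02984 = 0.8026
β_P = Σ w_i β_i = 0.28×1.3814 + 0.26×2.1971 + 0.11×2.2081 + 0.35×0.8026 = 1.4818
E(R_P) = R_f + β_P × MRP = 2.54% + 1.4818 × 3.57% = 7.83%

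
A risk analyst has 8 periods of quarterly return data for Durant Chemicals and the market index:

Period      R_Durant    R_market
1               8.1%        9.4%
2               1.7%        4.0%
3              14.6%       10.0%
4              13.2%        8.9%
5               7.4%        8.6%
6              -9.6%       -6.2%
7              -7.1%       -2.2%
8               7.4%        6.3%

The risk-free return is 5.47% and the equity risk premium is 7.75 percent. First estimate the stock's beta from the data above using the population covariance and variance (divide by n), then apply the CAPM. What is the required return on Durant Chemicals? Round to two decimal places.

16.49%

Mean R_i = (8.1 + 1.7 + 14.6 + 13.2 + 7.4 − 9.6 − 7.1 + 7.4) / 8 = 4.4625%
Mean R_m = (9.4 + 4.0 + 10.0 + 8.9 + 8.6 − 6.2 − 2.2 + 6.3) / 8 = 4.8500%
Σ(R_i − R̄_i)(R_m − R̄_m) = 358.6750  ⇒  Cov = 358.6750 / 8 = 44.8344
Σ(R_m − R̄_m)² = 252.3200  ⇒  Var(R_m) = 252.3200 / 8 = 31.5400
β = Cov / Var(R_m) = 44.8344 / 31.5400 = 1.4215
E(R) = R_f + β × MRP = 5.47% + 1.4215 × 7.75% = 16.49%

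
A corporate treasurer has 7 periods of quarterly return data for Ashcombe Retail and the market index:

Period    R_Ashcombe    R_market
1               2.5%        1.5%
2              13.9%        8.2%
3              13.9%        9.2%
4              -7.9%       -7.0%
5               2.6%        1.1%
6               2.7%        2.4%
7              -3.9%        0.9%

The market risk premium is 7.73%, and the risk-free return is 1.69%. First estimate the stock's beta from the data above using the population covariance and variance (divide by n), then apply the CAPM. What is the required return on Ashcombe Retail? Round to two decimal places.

Mean R_i = (2.5 + 13.9 + 13.9 − 7.9 + 2.6 + 2.7 − 3.9) / 7 = 3.4000%
Mean R_m = (1.5 + 8.2 + 9.2 − 7.0 + 1.1 + 2.4 + 0.9) / 7 = 2.3286%
Σ(R_i − R̄_i)(R_m − R̄_m) = 251.3200  ⇒  Cov = 251.3200 / 7 = 35.9029
Σ(R_m − R̄_m)² = 172.9543  ⇒  Var(R_m) = 172.9543 / 7 = 24.7078
β = Cov / Var(R_m) = 35.9029 / 24.7078 = 1.4531
E(R) = R_f + β × MRP = 1.69% + 1.4531 × 7.73% = 12.92%

12.92%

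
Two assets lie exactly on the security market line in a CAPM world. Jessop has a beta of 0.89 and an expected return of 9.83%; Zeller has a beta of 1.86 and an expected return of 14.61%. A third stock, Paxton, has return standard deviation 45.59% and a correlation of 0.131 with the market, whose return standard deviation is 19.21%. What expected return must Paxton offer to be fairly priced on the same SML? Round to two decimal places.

6.98%

MRP = (14.61% − 9.83%) / (1.86 − 0.89) = 4.9278%
R_f = 9.83% − 0.89 × 4.9278% = 5.4443%
β_Paxton = ρ·σ_i/σ_m = 0.131 × 45.59 / 19.21 = 0.3109
E(R_Paxton) = R_f + β × MRP = 5.4443% + 0.3109 × 4.9278% = 6.98%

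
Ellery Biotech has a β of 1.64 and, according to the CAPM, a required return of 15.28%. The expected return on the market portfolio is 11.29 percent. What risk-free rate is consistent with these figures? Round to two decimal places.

5.06%

E(R) = R_f + β(E(R_m) − R_f) = R_f(1 − β) + β·E(R_m)
15.28% = R_f × (1 − 1.64) + 1.64 × 11.29%
15.28% = R_f × -0.64 + 18.5156%
R_f = (15.28% − 18.5156%) / -0.64 = 5.06%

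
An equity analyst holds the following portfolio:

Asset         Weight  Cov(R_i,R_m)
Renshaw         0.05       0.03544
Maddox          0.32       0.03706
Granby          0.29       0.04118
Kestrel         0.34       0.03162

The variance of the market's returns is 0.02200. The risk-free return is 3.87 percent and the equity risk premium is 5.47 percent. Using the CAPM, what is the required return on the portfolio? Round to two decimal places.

β_Renshaw = 0.03544 / 0.02200 = 1.6109
β_Maddox = 0.03706 / 0.02200 = 1.6845
β_Granby = 0.04118 / 0.02200 = 1.8718
β_Kestrel = 0.03162 / 0.02200 = 1.4373
β_P = Σ w_i β_i = 0.05×1.6109 + 0.32×1.6845 + 0.29×1.8718 + 0.34×1.4373 = 1.6511
E(R_P) = R_f + β_P × MRP = 3.87% + 1.6511 × 5.47% = 12.90%

12.90%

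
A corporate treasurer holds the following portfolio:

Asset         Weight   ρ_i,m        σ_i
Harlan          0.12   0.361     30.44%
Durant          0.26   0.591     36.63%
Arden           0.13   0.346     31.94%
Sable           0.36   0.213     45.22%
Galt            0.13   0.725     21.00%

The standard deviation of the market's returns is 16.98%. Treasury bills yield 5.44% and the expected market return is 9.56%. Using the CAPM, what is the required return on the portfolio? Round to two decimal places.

8.80%

β_Harlan = 0.361 × 30.44% / 16.98% = 0.6472
β_Durant = 0.591 × 36.63% / 16.98% = 1.2749
β_Arden = 0.346 × 31.94% / 16.98% = 0.6508
β_Sable = 0.213 × 45.22% / 16.98% = 0.5672
β_Galt = 0.725 × 21.00% / 16.98% = 0.8966
β_P = Σ w_i β_i = 0.12×0.6472 + 0.26×1.2749 + 0.13×0.6508 + 0.36×0.5672 + 0.13×0.8966 = 0.8145
MRP = 9.56% − 5.44% = 4.12%
E(R_P) = R_f + β_P × MRP = 5.44% + 0.8145 × 4.12% = 8.80%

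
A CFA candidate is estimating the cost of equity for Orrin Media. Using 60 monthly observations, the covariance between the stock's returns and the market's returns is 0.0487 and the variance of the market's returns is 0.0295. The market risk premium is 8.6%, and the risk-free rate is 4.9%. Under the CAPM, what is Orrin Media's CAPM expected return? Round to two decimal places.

β = Cov(R_i, R_m) / Var(R_m) = 0.0487 / 0.0295 = 1.6508
E(R) = R_f + β × MRP = 4.9% + 1.6508 × 8.6% = 19.10%

19.10%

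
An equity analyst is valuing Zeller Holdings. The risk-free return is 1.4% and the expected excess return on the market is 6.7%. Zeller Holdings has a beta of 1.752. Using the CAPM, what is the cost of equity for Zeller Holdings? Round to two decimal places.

E(R) = R_f + β × MRP = 1.4% + 1.752 × 6.7% = 13.14%

13.14%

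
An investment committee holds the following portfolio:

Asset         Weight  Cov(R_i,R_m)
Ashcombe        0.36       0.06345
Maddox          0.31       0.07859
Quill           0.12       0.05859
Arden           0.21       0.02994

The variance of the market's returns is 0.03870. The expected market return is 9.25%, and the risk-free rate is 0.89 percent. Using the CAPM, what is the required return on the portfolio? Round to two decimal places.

13.96%

β_Ashcombe = 0.06345 / 0.03870 = 1.6395
β_Maddox = 0.07859 / 0.03870 = 2.0307
β_Quill = 0.05859 / 0.03870 = 1.5140
β_Arden = 0.02994 / 0.03870 = 0.7736
β_P = Σ w_i β_i = 0.36×1.6395 + 0.31×2.0307 + 0.12×1.5140 + 0.21×0.7736 = 1.5639
MRP = 9.25% − 0.89% = 8.36%
E(R_P) = R_f + β_P × MRP = 0.89% + 1.5639 × 8.36% = 13.96%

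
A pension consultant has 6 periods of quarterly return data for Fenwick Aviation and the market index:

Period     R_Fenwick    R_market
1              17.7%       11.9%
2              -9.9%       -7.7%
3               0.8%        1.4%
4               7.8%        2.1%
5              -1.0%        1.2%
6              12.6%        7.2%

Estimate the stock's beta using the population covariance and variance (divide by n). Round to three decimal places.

1.467

Mean R_i = (17.7 − 9.9 + 0.8 + 7.8 − 1.0 + 12.6) / 6 = 4.6667%
Mean R_m = (11.9 − 7.7 + 1.4 + 2.1 + 1.2 + 7.2) / 6 = 2.6833%
Σ(R_i − R̄_i)(R_m − R̄_m) = 318.7467  ⇒  Cov = 318.7467 / 6 = 53.1245
Σ(R_m − R̄_m)² = 217.3483  ⇒  Var(R_m) = 217.3483 / 6 = 36.2247
β = Cov / Var(R_m) = 53.1245 / 36.2247 = 1.4665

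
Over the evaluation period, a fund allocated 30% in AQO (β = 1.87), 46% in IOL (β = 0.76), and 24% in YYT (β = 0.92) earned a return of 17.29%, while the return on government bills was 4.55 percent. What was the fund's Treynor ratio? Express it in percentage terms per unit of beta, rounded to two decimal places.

11.26%

β_P = 0.30×1.87 + 0.46×0.76 + 0.24×0.92 = 1.1314
Treynor = (R_P − R_f) / β_P = (17.29% − 4.55%) / 1.1314 = 12.74% / 1.1314 = 11.26%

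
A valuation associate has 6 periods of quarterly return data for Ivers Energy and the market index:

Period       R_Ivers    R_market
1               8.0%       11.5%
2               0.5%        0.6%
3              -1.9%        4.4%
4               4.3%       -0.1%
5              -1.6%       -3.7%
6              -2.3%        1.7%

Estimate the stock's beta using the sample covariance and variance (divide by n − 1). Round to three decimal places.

Mean R_i = (8.0 + 0.5 − 1.9 + 4.3 − 1.6 − 2.3) / 6 = 1.1667%
Mean R_m = (11.5 + 0.6 + 4.4 − 0.1 − 3.7 + 1.7) / 6 = 2.4000%
Σ(R_i − R̄_i)(R_m − R̄_m) = 68.7200  ⇒  Cov = 68.7200 / 5 = 13.7440
Σ(R_m − R̄_m)² = 134.0000  ⇒  Var(R_m) = 134.0000 / 5 = 26.8000
β = Cov / Var(R_m) = 13.7440 / 26.8000 = 0.5128

0.513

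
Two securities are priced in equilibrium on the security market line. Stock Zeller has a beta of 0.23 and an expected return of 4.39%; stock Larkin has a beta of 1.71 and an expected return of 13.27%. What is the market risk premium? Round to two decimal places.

6.00%

Both satisfy E(R) = R_f + β·MRP, so the slope of the SML is
MRP = (13.27% − 4.39%) / (1.71 − 0.23) = 8.88% / 1.48 = 6.0000%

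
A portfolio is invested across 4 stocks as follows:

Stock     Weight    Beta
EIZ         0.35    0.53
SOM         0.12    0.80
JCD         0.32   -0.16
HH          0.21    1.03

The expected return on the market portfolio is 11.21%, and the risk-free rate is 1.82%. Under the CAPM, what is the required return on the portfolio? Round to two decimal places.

β_P = Σ w_i β_i = 0.35×0.53 + 0.12×0.80 + 0.32×-0.16 + 0.21×1.03 = 0.4466
MRP = 11.21% − 1.82% = 9.39%
E(R_P) = R_f + β_P × MRP = 1.82% + 0.4466 × 9.39% = 6.01%

6.01%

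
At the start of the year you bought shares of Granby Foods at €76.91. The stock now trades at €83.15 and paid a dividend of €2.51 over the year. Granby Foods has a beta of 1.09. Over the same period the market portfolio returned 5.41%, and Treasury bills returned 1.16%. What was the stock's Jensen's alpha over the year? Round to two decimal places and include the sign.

+5.58%

Realised HPR = (P1 + D1 − P0) / P0 = (83.15 + 2.51 − 76.91) / 76.91 = 8.75 / 76.91 = 11.3769%
MRP = 5.41% − 1.16% = 4.25%
CAPM required = R_f + β·MRP = 1.16% + 1.09 × 4.25% = 5.7925%
α = realised − required = 11.3769% − 5.7925% = +5.58%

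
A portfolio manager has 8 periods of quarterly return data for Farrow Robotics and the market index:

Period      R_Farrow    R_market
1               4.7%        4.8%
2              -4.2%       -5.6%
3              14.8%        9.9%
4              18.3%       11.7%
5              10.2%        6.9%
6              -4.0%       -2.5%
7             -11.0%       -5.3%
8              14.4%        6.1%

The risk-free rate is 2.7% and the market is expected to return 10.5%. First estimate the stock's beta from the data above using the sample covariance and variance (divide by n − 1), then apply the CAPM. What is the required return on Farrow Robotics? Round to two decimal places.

Mean R_i = (4.7 − 4.2 + 14.8 + 18.3 + 10.2 − 4.0 − 11.0 + 14.4) / 8 = 5.4000%
Mean R_m = (4.8 − 5.6 + 9.9 + 11.7 + 6.9 − 2.5 − 5.3 + 6.1) / 8 = 3.2500%
Σ(R_i − R̄_i)(R_m − R̄_m) = 492.8300  ⇒  Cov = 492.8300 / 7 = 70.4043
Σ(R_m − R̄_m)² = 323.9600  ⇒  Var(R_m) = 323.9600 / 7 = 46.2800
β = Cov / Var(R_m) = 70.4043 / 46.2800 = 1.5213
MRP = 10.5% − 2.7% = 7.80%
E(R) = R_f + β × MRP = 2.7% + 1.5213 × 7.8% = 14.57%

14.57%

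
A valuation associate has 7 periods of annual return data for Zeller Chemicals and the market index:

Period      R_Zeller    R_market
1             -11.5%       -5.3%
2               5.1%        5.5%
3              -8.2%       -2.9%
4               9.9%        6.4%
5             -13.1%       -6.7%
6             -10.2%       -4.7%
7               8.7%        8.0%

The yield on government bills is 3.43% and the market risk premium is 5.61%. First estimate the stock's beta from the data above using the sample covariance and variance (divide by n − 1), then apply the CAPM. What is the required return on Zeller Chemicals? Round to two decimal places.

Mean R_i = (-11.5 + 5.1 − 8.2 + 9.9 − 13.1 − 10.2 + 8.7) / 7 = -2.7571%
Mean R_m = (-5.3 + 5.5 − 2.9 + 6.4 − 6.7 − 4.7 + 8.0) / 7 = 0.0429%
Σ(R_i − R̄_i)(R_m − R̄_m) = 382.2771  ⇒  Cov = 382.2771 / 6 = 63.7129
Σ(R_m − R̄_m)² = 238.6771  ⇒  Var(R_m) = 238.6771 / 6 = 39.7795
β = Cov / Var(R_m) = 63.7129 / 39.7795 = 1.6017
E(R) = R_f + β × MRP = 3.43% + 1.6017 × 5.61% = 12.42%

12.42%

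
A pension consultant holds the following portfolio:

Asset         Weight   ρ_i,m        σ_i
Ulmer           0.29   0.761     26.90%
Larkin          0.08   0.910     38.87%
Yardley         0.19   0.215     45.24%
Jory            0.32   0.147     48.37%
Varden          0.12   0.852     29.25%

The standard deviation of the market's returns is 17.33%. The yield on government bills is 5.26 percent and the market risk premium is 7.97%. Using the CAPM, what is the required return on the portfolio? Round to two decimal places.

β_Ulmer = 0.761 × 26.90% / 17.33% = 1.1812
β_Larkin = 0.910 × 38.87% / 17.33% = 2.0411
β_Yardley = 0.215 × 45.24% / 17.33% = 0.5613
β_Jory = 0.147 × 48.37% / 17.33% = 0.4103
β_Varden = 0.852 × 29.25% / 17.33% = 1.4380
β_P = Σ w_i β_i = 0.29×1.1812 + 0.08×2.0411 + 0.19×0.5613 + 0.32×0.4103 + 0.12×1.4380 = 0.9163
E(R_P) = R_f + β_P × MRP = 5.26% + 0.9163 × 7.97% = 12.56%

12.56%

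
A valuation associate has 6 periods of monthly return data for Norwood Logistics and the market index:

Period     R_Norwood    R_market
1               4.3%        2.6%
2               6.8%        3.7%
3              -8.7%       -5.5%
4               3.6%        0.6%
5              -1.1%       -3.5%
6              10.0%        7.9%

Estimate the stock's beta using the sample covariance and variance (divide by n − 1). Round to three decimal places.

Mean R_i = (4.3 + 6.8 − 8.7 + 3.6 − 1.1 + 10.0) / 6 = 2.4833%
Mean R_m = (2.6 + 3.7 − 5.5 + 0.6 − 3.5 + 7.9) / 6 = 0.9667%
Σ(R_i − R̄_i)(R_m − R̄_m) = 154.7967  ⇒  Cov = 154.7967 / 5 = 30.9593
Σ(R_m − R̄_m)² = 120.1133  ⇒  Var(R_m) = 120.1133 / 5 = 24.0227
β = Cov / Var(R_m) = 30.9593 / 24.0227 = 1.2888

1.289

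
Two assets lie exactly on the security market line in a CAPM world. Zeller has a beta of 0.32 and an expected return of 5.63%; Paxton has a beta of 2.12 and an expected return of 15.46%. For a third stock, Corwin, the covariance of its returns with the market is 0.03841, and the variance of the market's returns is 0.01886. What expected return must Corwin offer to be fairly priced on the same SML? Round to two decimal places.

MRP = (15.46% − 5.63%) / (2.12 − 0.32) = 5.4611%
R_f = 5.63% − 0.32 × 5.4611% = 3.8824%
β_Corwin = Cov / Var(R_m) = 0.03841 / 0.01886 = 2.0366
E(R_Corwin) = R_f + β × MRP = 3.8824% + 2.0366 × 5.4611% = 15.00%

15.00%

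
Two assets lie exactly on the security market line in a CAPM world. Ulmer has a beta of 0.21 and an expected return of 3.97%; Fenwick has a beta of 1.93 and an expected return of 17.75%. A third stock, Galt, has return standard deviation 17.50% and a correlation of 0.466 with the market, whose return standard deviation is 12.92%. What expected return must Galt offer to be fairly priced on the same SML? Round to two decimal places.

MRP = (17.75% − 3.97%) / (1.93 − 0.21) = 8.0116%
R_f = 3.97% − 0.21 × 8.0116% = 2.2876%
β_Galt = ρ·σ_i/σ_m = 0.466 × 17.50 / 12.92 = 0.6312
E(R_Galt) = R_f + β × MRP = 2.2876% + 0.6312 × 8.0116% = 7.34%

7.34%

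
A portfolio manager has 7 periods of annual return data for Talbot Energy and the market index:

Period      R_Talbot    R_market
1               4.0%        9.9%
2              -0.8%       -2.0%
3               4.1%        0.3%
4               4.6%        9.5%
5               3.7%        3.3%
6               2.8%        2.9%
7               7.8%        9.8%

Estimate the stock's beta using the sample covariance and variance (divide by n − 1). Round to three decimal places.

Mean R_i = (4.0 − 0.8 + 4.1 + 4.6 + 3.7 + 2.8 + 7.8) / 7 = 3.7429%
Mean R_m = (9.9 − 2.0 + 0.3 + 9.5 + 3.3 + 2.9 + 9.8) / 7 = 4.8143%
Σ(R_i − R̄_i)(R_m − R̄_m) = 56.7657  ⇒  Cov = 56.7657 / 6 = 9.4610
Σ(R_m − R̄_m)² = 145.4486  ⇒  Var(R_m) = 145.4486 / 6 = 24.2414
β = Cov / Var(R_m) = 9.4610 / 24.2414 = 0.3903

0.390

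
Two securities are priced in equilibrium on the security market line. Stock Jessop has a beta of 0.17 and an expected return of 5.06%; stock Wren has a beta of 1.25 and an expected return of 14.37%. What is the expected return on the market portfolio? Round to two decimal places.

Both satisfy E(R) = R_f + β·MRP, so the slope of the SML is
MRP = (14.37% − 5.06%) / (1.25 − 0.17) = 9.31% / 1.08 = 8.6204%
R_f = E(R_Jessop) − β_Jessop·MRP = 5.06% − 0.17 × 8.6204% = 3.5945%
E(R_m) = R_f + MRP = 3.5945% + 8.6204% = 12.21%

12.21%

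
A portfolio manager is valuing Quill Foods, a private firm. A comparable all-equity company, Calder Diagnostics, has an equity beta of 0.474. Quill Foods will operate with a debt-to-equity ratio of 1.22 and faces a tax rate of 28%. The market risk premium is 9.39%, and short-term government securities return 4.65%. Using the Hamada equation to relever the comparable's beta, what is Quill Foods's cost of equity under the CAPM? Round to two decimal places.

13.01%

β_L = β_U × [1 + (1 − t)(D/E)] = 0.474 × [1 + (1 − 0.28) × 1.22]
    = 0.474 × [1 + 0.72 × 1.22] = 0.474 × 1.8784 = 0.8904
E(R) = R_f + β_L × MRP = 4.65% + 0.8904 × 9.39% = 13.01%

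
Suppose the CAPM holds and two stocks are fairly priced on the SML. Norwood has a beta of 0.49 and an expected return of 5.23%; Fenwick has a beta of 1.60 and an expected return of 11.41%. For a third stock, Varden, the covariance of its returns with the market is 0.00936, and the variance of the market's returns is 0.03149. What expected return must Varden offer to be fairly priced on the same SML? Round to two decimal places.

4.16%

MRP = (11.41% − 5.23%) / (1.60 − 0.49) = 5.5676%
R_f = 5.23% − 0.49 × 5.5676% = 2.5019%
β_Varden = Cov / Var(R_m) = 0.00936 / 0.03149 = 0.2972
E(R_Varden) = R_f + β × MRP = 2.5019% + 0.2972 × 5.5676% = 4.16%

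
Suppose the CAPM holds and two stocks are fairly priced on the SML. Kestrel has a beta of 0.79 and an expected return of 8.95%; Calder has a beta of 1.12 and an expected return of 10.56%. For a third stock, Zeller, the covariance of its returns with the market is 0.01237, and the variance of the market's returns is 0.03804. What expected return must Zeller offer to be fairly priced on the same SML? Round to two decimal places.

6.68%

MRP = (10.56% − 8.95%) / (1.12 − 0.79) = 4.8788%
R_f = 8.95% − 0.79 × 4.8788% = 5.0957%
β_Zeller = Cov / Var(R_m) = 0.01237 / 0.03804 = 0.3252
E(R_Zeller) = R_f + β × MRP = 5.0957% + 0.3252 × 4.8788% = 6.68%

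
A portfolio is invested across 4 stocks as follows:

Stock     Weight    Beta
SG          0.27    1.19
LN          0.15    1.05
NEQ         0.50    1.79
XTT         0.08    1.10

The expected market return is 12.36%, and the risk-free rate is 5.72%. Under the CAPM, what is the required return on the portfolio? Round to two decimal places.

β_P = Σ w_i β_i = 0.27×1.19 + 0.15×1.05 + 0.50×1.79 + 0.08×1.10 = 1.4618
MRP = 12.36% − 5.72% = 6.64%
E(R_P) = R_f + β_P × MRP = 5.72% + 1.4618 × 6.64% = 15.43%

15.43%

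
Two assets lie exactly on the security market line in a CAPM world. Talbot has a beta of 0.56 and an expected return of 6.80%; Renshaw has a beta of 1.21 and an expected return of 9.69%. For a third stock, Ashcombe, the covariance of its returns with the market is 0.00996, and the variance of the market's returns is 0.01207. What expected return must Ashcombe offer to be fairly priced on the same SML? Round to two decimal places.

MRP = (9.69% − 6.80%) / (1.21 − 0.56) = 4.4462%
R_f = 6.80% − 0.56 × 4.4462% = 4.3101%
β_Ashcombe = Cov / Var(R_m) = 0.00996 / 0.01207 = 0.8252
E(R_Ashcombe) = R_f + β × MRP = 4.3101% + 0.8252 × 4.4462% = 7.98%

7.98%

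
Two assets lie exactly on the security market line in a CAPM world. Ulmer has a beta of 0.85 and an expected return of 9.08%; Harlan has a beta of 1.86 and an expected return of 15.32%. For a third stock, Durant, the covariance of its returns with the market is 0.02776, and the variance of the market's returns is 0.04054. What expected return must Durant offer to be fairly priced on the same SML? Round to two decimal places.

8.06%

MRP = (15.32% − 9.08%) / (1.86 − 0.85) = 6.1782%
R_f = 9.08% − 0.85 × 6.1782% = 3.8285%
β_Durant = Cov / Var(R_m) = 0.02776 / 0.04054 = 0.6848
E(R_Durant) = R_f + β × MRP = 3.8285% + 0.6848 × 6.1782% = 8.06%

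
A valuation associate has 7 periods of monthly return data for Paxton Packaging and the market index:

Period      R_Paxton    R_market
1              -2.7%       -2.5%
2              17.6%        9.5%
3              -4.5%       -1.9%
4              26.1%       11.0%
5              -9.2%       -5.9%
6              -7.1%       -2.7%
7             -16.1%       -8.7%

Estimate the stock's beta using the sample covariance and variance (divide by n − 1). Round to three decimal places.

Mean R_i = (-2.7 + 17.6 − 4.5 + 26.1 − 9.2 − 7.1 − 16.1) / 7 = 0.5857%
Mean R_m = (-2.5 + 9.5 − 1.9 + 11.0 − 5.9 − 2.7 − 8.7) / 7 = -0.1714%
Σ(R_i − R̄_i)(R_m − R̄_m) = 683.8229  ⇒  Cov = 683.8229 / 6 = 113.9705
Σ(R_m − R̄_m)² = 338.6943  ⇒  Var(R_m) = 338.6943 / 6 = 56.4491
β = Cov / Var(R_m) = 113.9705 / 56.4491 = 2.0190

2.019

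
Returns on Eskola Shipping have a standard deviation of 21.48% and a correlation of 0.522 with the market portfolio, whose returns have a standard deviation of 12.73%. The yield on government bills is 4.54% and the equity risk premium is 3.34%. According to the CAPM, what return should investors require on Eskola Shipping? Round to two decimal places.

7.48%

β = ρ × σ_i / σ_m = 0.522 × 21.48% / 12.73% = 0.8808
E(R) = 4.54% + 0.8808 × 3.34% = 7.48%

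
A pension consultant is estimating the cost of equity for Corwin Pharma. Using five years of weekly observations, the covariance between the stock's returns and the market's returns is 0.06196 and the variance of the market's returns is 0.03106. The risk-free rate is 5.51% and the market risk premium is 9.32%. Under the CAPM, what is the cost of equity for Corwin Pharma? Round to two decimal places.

24.10%

β = Cov(R_i, R_m) / Var(R_m) = 0.06196 / 0.03106 = 1.9948
E(R) = R_f + β × MRP = 5.51% + 1.9948 × 9.32% = 24.10%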